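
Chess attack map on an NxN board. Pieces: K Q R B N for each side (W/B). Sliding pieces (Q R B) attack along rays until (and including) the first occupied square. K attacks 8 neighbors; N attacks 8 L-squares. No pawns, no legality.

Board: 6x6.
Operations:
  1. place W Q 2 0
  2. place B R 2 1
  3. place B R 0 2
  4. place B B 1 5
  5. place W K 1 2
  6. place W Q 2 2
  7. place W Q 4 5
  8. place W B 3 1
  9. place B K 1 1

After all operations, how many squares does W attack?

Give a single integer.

Op 1: place WQ@(2,0)
Op 2: place BR@(2,1)
Op 3: place BR@(0,2)
Op 4: place BB@(1,5)
Op 5: place WK@(1,2)
Op 6: place WQ@(2,2)
Op 7: place WQ@(4,5)
Op 8: place WB@(3,1)
Op 9: place BK@(1,1)
Per-piece attacks for W:
  WK@(1,2): attacks (1,3) (1,1) (2,2) (0,2) (2,3) (2,1) (0,3) (0,1)
  WQ@(2,0): attacks (2,1) (3,0) (4,0) (5,0) (1,0) (0,0) (3,1) (1,1) [ray(0,1) blocked at (2,1); ray(1,1) blocked at (3,1); ray(-1,1) blocked at (1,1)]
  WQ@(2,2): attacks (2,3) (2,4) (2,5) (2,1) (3,2) (4,2) (5,2) (1,2) (3,3) (4,4) (5,5) (3,1) (1,3) (0,4) (1,1) [ray(0,-1) blocked at (2,1); ray(-1,0) blocked at (1,2); ray(1,-1) blocked at (3,1); ray(-1,-1) blocked at (1,1)]
  WB@(3,1): attacks (4,2) (5,3) (4,0) (2,2) (2,0) [ray(-1,1) blocked at (2,2); ray(-1,-1) blocked at (2,0)]
  WQ@(4,5): attacks (4,4) (4,3) (4,2) (4,1) (4,0) (5,5) (3,5) (2,5) (1,5) (5,4) (3,4) (2,3) (1,2) [ray(-1,0) blocked at (1,5); ray(-1,-1) blocked at (1,2)]
Union (32 distinct): (0,0) (0,1) (0,2) (0,3) (0,4) (1,0) (1,1) (1,2) (1,3) (1,5) (2,0) (2,1) (2,2) (2,3) (2,4) (2,5) (3,0) (3,1) (3,2) (3,3) (3,4) (3,5) (4,0) (4,1) (4,2) (4,3) (4,4) (5,0) (5,2) (5,3) (5,4) (5,5)

Answer: 32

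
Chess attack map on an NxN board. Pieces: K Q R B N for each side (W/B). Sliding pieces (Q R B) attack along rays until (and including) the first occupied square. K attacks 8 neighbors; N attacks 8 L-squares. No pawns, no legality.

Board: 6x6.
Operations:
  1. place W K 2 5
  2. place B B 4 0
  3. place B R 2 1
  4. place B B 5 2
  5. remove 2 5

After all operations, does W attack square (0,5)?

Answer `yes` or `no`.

Answer: no

Derivation:
Op 1: place WK@(2,5)
Op 2: place BB@(4,0)
Op 3: place BR@(2,1)
Op 4: place BB@(5,2)
Op 5: remove (2,5)
Per-piece attacks for W:
W attacks (0,5): no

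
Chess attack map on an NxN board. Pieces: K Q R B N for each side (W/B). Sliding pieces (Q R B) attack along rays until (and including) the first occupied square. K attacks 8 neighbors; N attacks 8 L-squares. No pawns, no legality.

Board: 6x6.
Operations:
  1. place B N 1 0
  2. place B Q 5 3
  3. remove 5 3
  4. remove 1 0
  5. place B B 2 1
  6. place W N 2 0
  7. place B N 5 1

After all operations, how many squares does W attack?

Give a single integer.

Op 1: place BN@(1,0)
Op 2: place BQ@(5,3)
Op 3: remove (5,3)
Op 4: remove (1,0)
Op 5: place BB@(2,1)
Op 6: place WN@(2,0)
Op 7: place BN@(5,1)
Per-piece attacks for W:
  WN@(2,0): attacks (3,2) (4,1) (1,2) (0,1)
Union (4 distinct): (0,1) (1,2) (3,2) (4,1)

Answer: 4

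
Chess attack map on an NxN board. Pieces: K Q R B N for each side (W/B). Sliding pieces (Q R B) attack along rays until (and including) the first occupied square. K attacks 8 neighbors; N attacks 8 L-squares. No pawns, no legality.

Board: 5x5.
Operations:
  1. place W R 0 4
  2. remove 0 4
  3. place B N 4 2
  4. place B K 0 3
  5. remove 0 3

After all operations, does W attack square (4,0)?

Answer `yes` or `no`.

Op 1: place WR@(0,4)
Op 2: remove (0,4)
Op 3: place BN@(4,2)
Op 4: place BK@(0,3)
Op 5: remove (0,3)
Per-piece attacks for W:
W attacks (4,0): no

Answer: no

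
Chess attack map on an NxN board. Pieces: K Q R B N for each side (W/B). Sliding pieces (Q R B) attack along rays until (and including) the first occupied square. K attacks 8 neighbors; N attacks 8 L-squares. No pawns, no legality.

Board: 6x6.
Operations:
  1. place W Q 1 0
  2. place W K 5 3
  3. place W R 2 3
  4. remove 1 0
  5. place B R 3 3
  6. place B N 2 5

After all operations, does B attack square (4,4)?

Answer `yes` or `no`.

Answer: yes

Derivation:
Op 1: place WQ@(1,0)
Op 2: place WK@(5,3)
Op 3: place WR@(2,3)
Op 4: remove (1,0)
Op 5: place BR@(3,3)
Op 6: place BN@(2,5)
Per-piece attacks for B:
  BN@(2,5): attacks (3,3) (4,4) (1,3) (0,4)
  BR@(3,3): attacks (3,4) (3,5) (3,2) (3,1) (3,0) (4,3) (5,3) (2,3) [ray(1,0) blocked at (5,3); ray(-1,0) blocked at (2,3)]
B attacks (4,4): yes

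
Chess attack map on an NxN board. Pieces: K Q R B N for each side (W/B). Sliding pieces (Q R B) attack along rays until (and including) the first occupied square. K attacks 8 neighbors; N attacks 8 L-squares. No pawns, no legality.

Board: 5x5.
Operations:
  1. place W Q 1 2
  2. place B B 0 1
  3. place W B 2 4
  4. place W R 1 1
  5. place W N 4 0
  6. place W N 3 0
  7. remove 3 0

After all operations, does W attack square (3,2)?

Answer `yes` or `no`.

Answer: yes

Derivation:
Op 1: place WQ@(1,2)
Op 2: place BB@(0,1)
Op 3: place WB@(2,4)
Op 4: place WR@(1,1)
Op 5: place WN@(4,0)
Op 6: place WN@(3,0)
Op 7: remove (3,0)
Per-piece attacks for W:
  WR@(1,1): attacks (1,2) (1,0) (2,1) (3,1) (4,1) (0,1) [ray(0,1) blocked at (1,2); ray(-1,0) blocked at (0,1)]
  WQ@(1,2): attacks (1,3) (1,4) (1,1) (2,2) (3,2) (4,2) (0,2) (2,3) (3,4) (2,1) (3,0) (0,3) (0,1) [ray(0,-1) blocked at (1,1); ray(-1,-1) blocked at (0,1)]
  WB@(2,4): attacks (3,3) (4,2) (1,3) (0,2)
  WN@(4,0): attacks (3,2) (2,1)
W attacks (3,2): yes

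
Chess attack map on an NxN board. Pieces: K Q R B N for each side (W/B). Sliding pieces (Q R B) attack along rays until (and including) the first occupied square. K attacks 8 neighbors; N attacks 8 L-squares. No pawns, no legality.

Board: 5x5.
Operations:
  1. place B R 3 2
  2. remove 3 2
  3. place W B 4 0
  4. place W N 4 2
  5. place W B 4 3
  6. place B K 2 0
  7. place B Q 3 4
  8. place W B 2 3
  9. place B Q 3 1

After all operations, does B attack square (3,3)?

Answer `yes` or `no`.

Answer: yes

Derivation:
Op 1: place BR@(3,2)
Op 2: remove (3,2)
Op 3: place WB@(4,0)
Op 4: place WN@(4,2)
Op 5: place WB@(4,3)
Op 6: place BK@(2,0)
Op 7: place BQ@(3,4)
Op 8: place WB@(2,3)
Op 9: place BQ@(3,1)
Per-piece attacks for B:
  BK@(2,0): attacks (2,1) (3,0) (1,0) (3,1) (1,1)
  BQ@(3,1): attacks (3,2) (3,3) (3,4) (3,0) (4,1) (2,1) (1,1) (0,1) (4,2) (4,0) (2,2) (1,3) (0,4) (2,0) [ray(0,1) blocked at (3,4); ray(1,1) blocked at (4,2); ray(1,-1) blocked at (4,0); ray(-1,-1) blocked at (2,0)]
  BQ@(3,4): attacks (3,3) (3,2) (3,1) (4,4) (2,4) (1,4) (0,4) (4,3) (2,3) [ray(0,-1) blocked at (3,1); ray(1,-1) blocked at (4,3); ray(-1,-1) blocked at (2,3)]
B attacks (3,3): yes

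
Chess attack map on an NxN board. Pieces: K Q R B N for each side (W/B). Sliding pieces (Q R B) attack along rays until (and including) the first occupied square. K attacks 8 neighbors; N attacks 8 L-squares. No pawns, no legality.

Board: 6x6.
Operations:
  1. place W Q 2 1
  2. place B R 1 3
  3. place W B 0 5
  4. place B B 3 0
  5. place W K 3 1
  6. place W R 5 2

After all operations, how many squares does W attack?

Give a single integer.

Op 1: place WQ@(2,1)
Op 2: place BR@(1,3)
Op 3: place WB@(0,5)
Op 4: place BB@(3,0)
Op 5: place WK@(3,1)
Op 6: place WR@(5,2)
Per-piece attacks for W:
  WB@(0,5): attacks (1,4) (2,3) (3,2) (4,1) (5,0)
  WQ@(2,1): attacks (2,2) (2,3) (2,4) (2,5) (2,0) (3,1) (1,1) (0,1) (3,2) (4,3) (5,4) (3,0) (1,2) (0,3) (1,0) [ray(1,0) blocked at (3,1); ray(1,-1) blocked at (3,0)]
  WK@(3,1): attacks (3,2) (3,0) (4,1) (2,1) (4,2) (4,0) (2,2) (2,0)
  WR@(5,2): attacks (5,3) (5,4) (5,5) (5,1) (5,0) (4,2) (3,2) (2,2) (1,2) (0,2)
Union (25 distinct): (0,1) (0,2) (0,3) (1,0) (1,1) (1,2) (1,4) (2,0) (2,1) (2,2) (2,3) (2,4) (2,5) (3,0) (3,1) (3,2) (4,0) (4,1) (4,2) (4,3) (5,0) (5,1) (5,3) (5,4) (5,5)

Answer: 25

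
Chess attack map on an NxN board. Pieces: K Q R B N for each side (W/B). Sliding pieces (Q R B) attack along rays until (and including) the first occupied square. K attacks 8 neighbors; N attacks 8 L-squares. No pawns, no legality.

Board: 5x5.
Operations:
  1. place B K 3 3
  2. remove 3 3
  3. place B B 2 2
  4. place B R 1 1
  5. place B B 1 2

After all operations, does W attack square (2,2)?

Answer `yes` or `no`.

Answer: no

Derivation:
Op 1: place BK@(3,3)
Op 2: remove (3,3)
Op 3: place BB@(2,2)
Op 4: place BR@(1,1)
Op 5: place BB@(1,2)
Per-piece attacks for W:
W attacks (2,2): no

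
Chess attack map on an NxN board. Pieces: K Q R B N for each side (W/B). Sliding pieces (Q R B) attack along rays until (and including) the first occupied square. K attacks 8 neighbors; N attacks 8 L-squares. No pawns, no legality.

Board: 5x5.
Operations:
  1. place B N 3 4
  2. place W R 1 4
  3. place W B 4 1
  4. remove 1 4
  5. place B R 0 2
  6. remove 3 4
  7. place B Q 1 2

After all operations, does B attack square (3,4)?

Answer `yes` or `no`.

Answer: yes

Derivation:
Op 1: place BN@(3,4)
Op 2: place WR@(1,4)
Op 3: place WB@(4,1)
Op 4: remove (1,4)
Op 5: place BR@(0,2)
Op 6: remove (3,4)
Op 7: place BQ@(1,2)
Per-piece attacks for B:
  BR@(0,2): attacks (0,3) (0,4) (0,1) (0,0) (1,2) [ray(1,0) blocked at (1,2)]
  BQ@(1,2): attacks (1,3) (1,4) (1,1) (1,0) (2,2) (3,2) (4,2) (0,2) (2,3) (3,4) (2,1) (3,0) (0,3) (0,1) [ray(-1,0) blocked at (0,2)]
B attacks (3,4): yes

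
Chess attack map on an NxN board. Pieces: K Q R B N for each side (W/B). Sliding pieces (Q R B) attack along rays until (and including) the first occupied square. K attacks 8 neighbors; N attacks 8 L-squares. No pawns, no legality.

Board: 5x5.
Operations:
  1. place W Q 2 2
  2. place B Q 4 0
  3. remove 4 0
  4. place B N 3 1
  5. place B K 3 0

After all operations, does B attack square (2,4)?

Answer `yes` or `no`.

Answer: no

Derivation:
Op 1: place WQ@(2,2)
Op 2: place BQ@(4,0)
Op 3: remove (4,0)
Op 4: place BN@(3,1)
Op 5: place BK@(3,0)
Per-piece attacks for B:
  BK@(3,0): attacks (3,1) (4,0) (2,0) (4,1) (2,1)
  BN@(3,1): attacks (4,3) (2,3) (1,2) (1,0)
B attacks (2,4): no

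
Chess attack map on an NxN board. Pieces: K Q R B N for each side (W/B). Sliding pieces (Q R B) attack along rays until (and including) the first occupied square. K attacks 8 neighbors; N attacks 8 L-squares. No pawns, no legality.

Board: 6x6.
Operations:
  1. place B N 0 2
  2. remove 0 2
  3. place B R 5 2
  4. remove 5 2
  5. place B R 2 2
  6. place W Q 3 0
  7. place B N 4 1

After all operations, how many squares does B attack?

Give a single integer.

Answer: 13

Derivation:
Op 1: place BN@(0,2)
Op 2: remove (0,2)
Op 3: place BR@(5,2)
Op 4: remove (5,2)
Op 5: place BR@(2,2)
Op 6: place WQ@(3,0)
Op 7: place BN@(4,1)
Per-piece attacks for B:
  BR@(2,2): attacks (2,3) (2,4) (2,5) (2,1) (2,0) (3,2) (4,2) (5,2) (1,2) (0,2)
  BN@(4,1): attacks (5,3) (3,3) (2,2) (2,0)
Union (13 distinct): (0,2) (1,2) (2,0) (2,1) (2,2) (2,3) (2,4) (2,5) (3,2) (3,3) (4,2) (5,2) (5,3)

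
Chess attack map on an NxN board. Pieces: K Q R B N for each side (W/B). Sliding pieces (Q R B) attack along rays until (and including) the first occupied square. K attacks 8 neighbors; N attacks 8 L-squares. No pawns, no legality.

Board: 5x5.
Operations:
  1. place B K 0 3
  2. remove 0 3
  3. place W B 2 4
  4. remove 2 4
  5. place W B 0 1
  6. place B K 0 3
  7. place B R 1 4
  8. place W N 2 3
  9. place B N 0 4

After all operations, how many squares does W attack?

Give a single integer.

Op 1: place BK@(0,3)
Op 2: remove (0,3)
Op 3: place WB@(2,4)
Op 4: remove (2,4)
Op 5: place WB@(0,1)
Op 6: place BK@(0,3)
Op 7: place BR@(1,4)
Op 8: place WN@(2,3)
Op 9: place BN@(0,4)
Per-piece attacks for W:
  WB@(0,1): attacks (1,2) (2,3) (1,0) [ray(1,1) blocked at (2,3)]
  WN@(2,3): attacks (4,4) (0,4) (3,1) (4,2) (1,1) (0,2)
Union (9 distinct): (0,2) (0,4) (1,0) (1,1) (1,2) (2,3) (3,1) (4,2) (4,4)

Answer: 9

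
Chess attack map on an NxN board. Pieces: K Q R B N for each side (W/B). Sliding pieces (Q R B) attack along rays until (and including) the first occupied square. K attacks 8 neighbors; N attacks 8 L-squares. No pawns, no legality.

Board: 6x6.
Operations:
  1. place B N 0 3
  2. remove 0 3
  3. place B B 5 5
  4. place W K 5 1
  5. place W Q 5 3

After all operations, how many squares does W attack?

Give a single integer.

Answer: 17

Derivation:
Op 1: place BN@(0,3)
Op 2: remove (0,3)
Op 3: place BB@(5,5)
Op 4: place WK@(5,1)
Op 5: place WQ@(5,3)
Per-piece attacks for W:
  WK@(5,1): attacks (5,2) (5,0) (4,1) (4,2) (4,0)
  WQ@(5,3): attacks (5,4) (5,5) (5,2) (5,1) (4,3) (3,3) (2,3) (1,3) (0,3) (4,4) (3,5) (4,2) (3,1) (2,0) [ray(0,1) blocked at (5,5); ray(0,-1) blocked at (5,1)]
Union (17 distinct): (0,3) (1,3) (2,0) (2,3) (3,1) (3,3) (3,5) (4,0) (4,1) (4,2) (4,3) (4,4) (5,0) (5,1) (5,2) (5,4) (5,5)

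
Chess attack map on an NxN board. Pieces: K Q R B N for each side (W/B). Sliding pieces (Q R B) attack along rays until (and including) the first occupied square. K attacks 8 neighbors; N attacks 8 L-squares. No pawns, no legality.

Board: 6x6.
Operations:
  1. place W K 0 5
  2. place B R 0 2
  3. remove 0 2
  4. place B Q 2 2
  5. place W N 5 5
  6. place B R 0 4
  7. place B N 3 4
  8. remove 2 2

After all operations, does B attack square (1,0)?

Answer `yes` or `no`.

Op 1: place WK@(0,5)
Op 2: place BR@(0,2)
Op 3: remove (0,2)
Op 4: place BQ@(2,2)
Op 5: place WN@(5,5)
Op 6: place BR@(0,4)
Op 7: place BN@(3,4)
Op 8: remove (2,2)
Per-piece attacks for B:
  BR@(0,4): attacks (0,5) (0,3) (0,2) (0,1) (0,0) (1,4) (2,4) (3,4) [ray(0,1) blocked at (0,5); ray(1,0) blocked at (3,4)]
  BN@(3,4): attacks (5,5) (1,5) (4,2) (5,3) (2,2) (1,3)
B attacks (1,0): no

Answer: no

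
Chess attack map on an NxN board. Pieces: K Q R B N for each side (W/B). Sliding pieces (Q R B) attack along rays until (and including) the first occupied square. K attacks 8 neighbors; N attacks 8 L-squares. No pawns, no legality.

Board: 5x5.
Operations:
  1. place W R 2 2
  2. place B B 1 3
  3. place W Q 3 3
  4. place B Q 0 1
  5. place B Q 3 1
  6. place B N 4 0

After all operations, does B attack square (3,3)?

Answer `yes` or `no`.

Answer: yes

Derivation:
Op 1: place WR@(2,2)
Op 2: place BB@(1,3)
Op 3: place WQ@(3,3)
Op 4: place BQ@(0,1)
Op 5: place BQ@(3,1)
Op 6: place BN@(4,0)
Per-piece attacks for B:
  BQ@(0,1): attacks (0,2) (0,3) (0,4) (0,0) (1,1) (2,1) (3,1) (1,2) (2,3) (3,4) (1,0) [ray(1,0) blocked at (3,1)]
  BB@(1,3): attacks (2,4) (2,2) (0,4) (0,2) [ray(1,-1) blocked at (2,2)]
  BQ@(3,1): attacks (3,2) (3,3) (3,0) (4,1) (2,1) (1,1) (0,1) (4,2) (4,0) (2,2) (2,0) [ray(0,1) blocked at (3,3); ray(-1,0) blocked at (0,1); ray(1,-1) blocked at (4,0); ray(-1,1) blocked at (2,2)]
  BN@(4,0): attacks (3,2) (2,1)
B attacks (3,3): yes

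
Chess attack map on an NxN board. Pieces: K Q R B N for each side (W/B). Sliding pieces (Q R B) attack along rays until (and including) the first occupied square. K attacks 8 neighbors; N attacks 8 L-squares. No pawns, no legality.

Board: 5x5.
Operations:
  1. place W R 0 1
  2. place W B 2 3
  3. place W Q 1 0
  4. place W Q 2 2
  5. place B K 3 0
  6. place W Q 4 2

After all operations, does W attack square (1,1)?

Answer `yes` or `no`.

Op 1: place WR@(0,1)
Op 2: place WB@(2,3)
Op 3: place WQ@(1,0)
Op 4: place WQ@(2,2)
Op 5: place BK@(3,0)
Op 6: place WQ@(4,2)
Per-piece attacks for W:
  WR@(0,1): attacks (0,2) (0,3) (0,4) (0,0) (1,1) (2,1) (3,1) (4,1)
  WQ@(1,0): attacks (1,1) (1,2) (1,3) (1,4) (2,0) (3,0) (0,0) (2,1) (3,2) (4,3) (0,1) [ray(1,0) blocked at (3,0); ray(-1,1) blocked at (0,1)]
  WQ@(2,2): attacks (2,3) (2,1) (2,0) (3,2) (4,2) (1,2) (0,2) (3,3) (4,4) (3,1) (4,0) (1,3) (0,4) (1,1) (0,0) [ray(0,1) blocked at (2,3); ray(1,0) blocked at (4,2)]
  WB@(2,3): attacks (3,4) (3,2) (4,1) (1,4) (1,2) (0,1) [ray(-1,-1) blocked at (0,1)]
  WQ@(4,2): attacks (4,3) (4,4) (4,1) (4,0) (3,2) (2,2) (3,3) (2,4) (3,1) (2,0) [ray(-1,0) blocked at (2,2)]
W attacks (1,1): yes

Answer: yes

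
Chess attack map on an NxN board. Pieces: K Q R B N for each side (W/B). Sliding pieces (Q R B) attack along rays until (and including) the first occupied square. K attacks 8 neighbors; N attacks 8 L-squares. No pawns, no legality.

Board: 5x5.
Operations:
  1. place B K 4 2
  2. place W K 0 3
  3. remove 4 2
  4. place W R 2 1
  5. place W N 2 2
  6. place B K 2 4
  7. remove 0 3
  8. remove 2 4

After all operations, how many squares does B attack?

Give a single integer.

Answer: 0

Derivation:
Op 1: place BK@(4,2)
Op 2: place WK@(0,3)
Op 3: remove (4,2)
Op 4: place WR@(2,1)
Op 5: place WN@(2,2)
Op 6: place BK@(2,4)
Op 7: remove (0,3)
Op 8: remove (2,4)
Per-piece attacks for B:
Union (0 distinct): (none)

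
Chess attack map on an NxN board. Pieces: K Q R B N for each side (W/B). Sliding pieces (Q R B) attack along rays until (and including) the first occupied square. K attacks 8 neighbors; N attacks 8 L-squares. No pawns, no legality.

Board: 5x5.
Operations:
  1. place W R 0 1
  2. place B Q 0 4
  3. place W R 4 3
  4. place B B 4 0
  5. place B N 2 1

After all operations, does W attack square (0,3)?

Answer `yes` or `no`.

Op 1: place WR@(0,1)
Op 2: place BQ@(0,4)
Op 3: place WR@(4,3)
Op 4: place BB@(4,0)
Op 5: place BN@(2,1)
Per-piece attacks for W:
  WR@(0,1): attacks (0,2) (0,3) (0,4) (0,0) (1,1) (2,1) [ray(0,1) blocked at (0,4); ray(1,0) blocked at (2,1)]
  WR@(4,3): attacks (4,4) (4,2) (4,1) (4,0) (3,3) (2,3) (1,3) (0,3) [ray(0,-1) blocked at (4,0)]
W attacks (0,3): yes

Answer: yes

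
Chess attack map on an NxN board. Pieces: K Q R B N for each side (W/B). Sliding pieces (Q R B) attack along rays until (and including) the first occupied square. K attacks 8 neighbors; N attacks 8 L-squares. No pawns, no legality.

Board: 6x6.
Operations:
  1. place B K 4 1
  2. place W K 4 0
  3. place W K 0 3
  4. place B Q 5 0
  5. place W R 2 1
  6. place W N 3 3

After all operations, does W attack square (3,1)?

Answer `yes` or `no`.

Op 1: place BK@(4,1)
Op 2: place WK@(4,0)
Op 3: place WK@(0,3)
Op 4: place BQ@(5,0)
Op 5: place WR@(2,1)
Op 6: place WN@(3,3)
Per-piece attacks for W:
  WK@(0,3): attacks (0,4) (0,2) (1,3) (1,4) (1,2)
  WR@(2,1): attacks (2,2) (2,3) (2,4) (2,5) (2,0) (3,1) (4,1) (1,1) (0,1) [ray(1,0) blocked at (4,1)]
  WN@(3,3): attacks (4,5) (5,4) (2,5) (1,4) (4,1) (5,2) (2,1) (1,2)
  WK@(4,0): attacks (4,1) (5,0) (3,0) (5,1) (3,1)
W attacks (3,1): yes

Answer: yes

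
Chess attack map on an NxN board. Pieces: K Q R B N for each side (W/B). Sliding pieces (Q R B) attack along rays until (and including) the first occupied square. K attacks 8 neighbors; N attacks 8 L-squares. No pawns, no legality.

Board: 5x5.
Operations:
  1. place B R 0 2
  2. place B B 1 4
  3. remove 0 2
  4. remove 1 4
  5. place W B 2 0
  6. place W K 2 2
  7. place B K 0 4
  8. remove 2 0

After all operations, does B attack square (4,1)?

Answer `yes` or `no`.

Op 1: place BR@(0,2)
Op 2: place BB@(1,4)
Op 3: remove (0,2)
Op 4: remove (1,4)
Op 5: place WB@(2,0)
Op 6: place WK@(2,2)
Op 7: place BK@(0,4)
Op 8: remove (2,0)
Per-piece attacks for B:
  BK@(0,4): attacks (0,3) (1,4) (1,3)
B attacks (4,1): no

Answer: no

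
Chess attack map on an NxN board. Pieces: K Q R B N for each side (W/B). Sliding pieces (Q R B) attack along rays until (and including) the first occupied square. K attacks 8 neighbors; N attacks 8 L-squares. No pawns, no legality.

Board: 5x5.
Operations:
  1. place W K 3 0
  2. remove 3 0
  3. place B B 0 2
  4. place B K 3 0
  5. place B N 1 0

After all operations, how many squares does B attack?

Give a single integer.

Answer: 10

Derivation:
Op 1: place WK@(3,0)
Op 2: remove (3,0)
Op 3: place BB@(0,2)
Op 4: place BK@(3,0)
Op 5: place BN@(1,0)
Per-piece attacks for B:
  BB@(0,2): attacks (1,3) (2,4) (1,1) (2,0)
  BN@(1,0): attacks (2,2) (3,1) (0,2)
  BK@(3,0): attacks (3,1) (4,0) (2,0) (4,1) (2,1)
Union (10 distinct): (0,2) (1,1) (1,3) (2,0) (2,1) (2,2) (2,4) (3,1) (4,0) (4,1)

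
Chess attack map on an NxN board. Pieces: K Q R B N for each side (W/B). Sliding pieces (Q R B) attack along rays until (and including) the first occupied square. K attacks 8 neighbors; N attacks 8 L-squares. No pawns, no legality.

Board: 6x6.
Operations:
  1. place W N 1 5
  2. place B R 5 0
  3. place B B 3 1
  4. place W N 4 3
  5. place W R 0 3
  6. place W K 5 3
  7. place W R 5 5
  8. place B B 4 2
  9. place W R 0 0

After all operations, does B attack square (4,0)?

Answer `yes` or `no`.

Op 1: place WN@(1,5)
Op 2: place BR@(5,0)
Op 3: place BB@(3,1)
Op 4: place WN@(4,3)
Op 5: place WR@(0,3)
Op 6: place WK@(5,3)
Op 7: place WR@(5,5)
Op 8: place BB@(4,2)
Op 9: place WR@(0,0)
Per-piece attacks for B:
  BB@(3,1): attacks (4,2) (4,0) (2,2) (1,3) (0,4) (2,0) [ray(1,1) blocked at (4,2)]
  BB@(4,2): attacks (5,3) (5,1) (3,3) (2,4) (1,5) (3,1) [ray(1,1) blocked at (5,3); ray(-1,1) blocked at (1,5); ray(-1,-1) blocked at (3,1)]
  BR@(5,0): attacks (5,1) (5,2) (5,3) (4,0) (3,0) (2,0) (1,0) (0,0) [ray(0,1) blocked at (5,3); ray(-1,0) blocked at (0,0)]
B attacks (4,0): yes

Answer: yes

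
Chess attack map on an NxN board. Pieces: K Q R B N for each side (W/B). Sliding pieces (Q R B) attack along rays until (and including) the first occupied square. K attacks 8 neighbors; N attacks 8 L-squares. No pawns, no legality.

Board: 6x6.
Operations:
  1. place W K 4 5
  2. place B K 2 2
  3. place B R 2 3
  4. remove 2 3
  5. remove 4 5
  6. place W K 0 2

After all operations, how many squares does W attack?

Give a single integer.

Op 1: place WK@(4,5)
Op 2: place BK@(2,2)
Op 3: place BR@(2,3)
Op 4: remove (2,3)
Op 5: remove (4,5)
Op 6: place WK@(0,2)
Per-piece attacks for W:
  WK@(0,2): attacks (0,3) (0,1) (1,2) (1,3) (1,1)
Union (5 distinct): (0,1) (0,3) (1,1) (1,2) (1,3)

Answer: 5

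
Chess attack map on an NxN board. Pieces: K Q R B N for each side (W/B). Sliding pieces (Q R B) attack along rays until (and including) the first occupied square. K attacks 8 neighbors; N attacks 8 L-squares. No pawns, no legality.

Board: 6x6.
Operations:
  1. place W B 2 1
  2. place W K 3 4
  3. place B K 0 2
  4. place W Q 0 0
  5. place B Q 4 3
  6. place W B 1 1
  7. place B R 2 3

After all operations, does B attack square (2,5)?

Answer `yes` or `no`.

Answer: yes

Derivation:
Op 1: place WB@(2,1)
Op 2: place WK@(3,4)
Op 3: place BK@(0,2)
Op 4: place WQ@(0,0)
Op 5: place BQ@(4,3)
Op 6: place WB@(1,1)
Op 7: place BR@(2,3)
Per-piece attacks for B:
  BK@(0,2): attacks (0,3) (0,1) (1,2) (1,3) (1,1)
  BR@(2,3): attacks (2,4) (2,5) (2,2) (2,1) (3,3) (4,3) (1,3) (0,3) [ray(0,-1) blocked at (2,1); ray(1,0) blocked at (4,3)]
  BQ@(4,3): attacks (4,4) (4,5) (4,2) (4,1) (4,0) (5,3) (3,3) (2,3) (5,4) (5,2) (3,4) (3,2) (2,1) [ray(-1,0) blocked at (2,3); ray(-1,1) blocked at (3,4); ray(-1,-1) blocked at (2,1)]
B attacks (2,5): yes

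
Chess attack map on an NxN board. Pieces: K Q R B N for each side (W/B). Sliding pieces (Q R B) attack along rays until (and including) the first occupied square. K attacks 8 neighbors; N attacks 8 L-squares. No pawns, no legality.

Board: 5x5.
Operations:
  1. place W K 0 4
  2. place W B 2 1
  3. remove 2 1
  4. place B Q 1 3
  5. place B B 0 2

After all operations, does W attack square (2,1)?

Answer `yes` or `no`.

Answer: no

Derivation:
Op 1: place WK@(0,4)
Op 2: place WB@(2,1)
Op 3: remove (2,1)
Op 4: place BQ@(1,3)
Op 5: place BB@(0,2)
Per-piece attacks for W:
  WK@(0,4): attacks (0,3) (1,4) (1,3)
W attacks (2,1): no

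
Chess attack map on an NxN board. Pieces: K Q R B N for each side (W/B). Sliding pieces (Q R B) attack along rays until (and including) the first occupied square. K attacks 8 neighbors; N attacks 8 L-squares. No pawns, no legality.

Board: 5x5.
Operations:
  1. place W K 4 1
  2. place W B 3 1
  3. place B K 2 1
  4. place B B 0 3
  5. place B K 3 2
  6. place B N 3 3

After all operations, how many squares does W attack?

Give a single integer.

Answer: 9

Derivation:
Op 1: place WK@(4,1)
Op 2: place WB@(3,1)
Op 3: place BK@(2,1)
Op 4: place BB@(0,3)
Op 5: place BK@(3,2)
Op 6: place BN@(3,3)
Per-piece attacks for W:
  WB@(3,1): attacks (4,2) (4,0) (2,2) (1,3) (0,4) (2,0)
  WK@(4,1): attacks (4,2) (4,0) (3,1) (3,2) (3,0)
Union (9 distinct): (0,4) (1,3) (2,0) (2,2) (3,0) (3,1) (3,2) (4,0) (4,2)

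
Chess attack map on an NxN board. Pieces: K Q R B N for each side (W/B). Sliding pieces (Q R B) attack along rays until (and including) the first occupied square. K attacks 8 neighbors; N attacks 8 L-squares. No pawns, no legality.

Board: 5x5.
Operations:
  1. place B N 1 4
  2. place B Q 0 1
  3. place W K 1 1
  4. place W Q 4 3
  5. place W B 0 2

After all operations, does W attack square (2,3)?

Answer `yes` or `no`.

Op 1: place BN@(1,4)
Op 2: place BQ@(0,1)
Op 3: place WK@(1,1)
Op 4: place WQ@(4,3)
Op 5: place WB@(0,2)
Per-piece attacks for W:
  WB@(0,2): attacks (1,3) (2,4) (1,1) [ray(1,-1) blocked at (1,1)]
  WK@(1,1): attacks (1,2) (1,0) (2,1) (0,1) (2,2) (2,0) (0,2) (0,0)
  WQ@(4,3): attacks (4,4) (4,2) (4,1) (4,0) (3,3) (2,3) (1,3) (0,3) (3,4) (3,2) (2,1) (1,0)
W attacks (2,3): yes

Answer: yes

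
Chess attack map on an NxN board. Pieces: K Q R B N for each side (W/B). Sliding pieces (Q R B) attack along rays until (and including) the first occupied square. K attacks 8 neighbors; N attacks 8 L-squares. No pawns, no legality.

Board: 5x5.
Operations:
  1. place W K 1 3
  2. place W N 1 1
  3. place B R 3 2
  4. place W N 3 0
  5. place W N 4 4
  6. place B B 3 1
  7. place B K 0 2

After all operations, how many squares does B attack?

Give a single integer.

Answer: 13

Derivation:
Op 1: place WK@(1,3)
Op 2: place WN@(1,1)
Op 3: place BR@(3,2)
Op 4: place WN@(3,0)
Op 5: place WN@(4,4)
Op 6: place BB@(3,1)
Op 7: place BK@(0,2)
Per-piece attacks for B:
  BK@(0,2): attacks (0,3) (0,1) (1,2) (1,3) (1,1)
  BB@(3,1): attacks (4,2) (4,0) (2,2) (1,3) (2,0) [ray(-1,1) blocked at (1,3)]
  BR@(3,2): attacks (3,3) (3,4) (3,1) (4,2) (2,2) (1,2) (0,2) [ray(0,-1) blocked at (3,1); ray(-1,0) blocked at (0,2)]
Union (13 distinct): (0,1) (0,2) (0,3) (1,1) (1,2) (1,3) (2,0) (2,2) (3,1) (3,3) (3,4) (4,0) (4,2)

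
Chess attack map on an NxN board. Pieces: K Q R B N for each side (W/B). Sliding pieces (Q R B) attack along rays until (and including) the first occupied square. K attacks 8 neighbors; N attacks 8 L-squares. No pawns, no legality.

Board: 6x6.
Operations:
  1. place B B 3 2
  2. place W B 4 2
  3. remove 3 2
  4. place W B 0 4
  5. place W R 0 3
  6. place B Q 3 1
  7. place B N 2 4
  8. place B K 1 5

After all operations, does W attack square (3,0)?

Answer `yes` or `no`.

Answer: no

Derivation:
Op 1: place BB@(3,2)
Op 2: place WB@(4,2)
Op 3: remove (3,2)
Op 4: place WB@(0,4)
Op 5: place WR@(0,3)
Op 6: place BQ@(3,1)
Op 7: place BN@(2,4)
Op 8: place BK@(1,5)
Per-piece attacks for W:
  WR@(0,3): attacks (0,4) (0,2) (0,1) (0,0) (1,3) (2,3) (3,3) (4,3) (5,3) [ray(0,1) blocked at (0,4)]
  WB@(0,4): attacks (1,5) (1,3) (2,2) (3,1) [ray(1,1) blocked at (1,5); ray(1,-1) blocked at (3,1)]
  WB@(4,2): attacks (5,3) (5,1) (3,3) (2,4) (3,1) [ray(-1,1) blocked at (2,4); ray(-1,-1) blocked at (3,1)]
W attacks (3,0): no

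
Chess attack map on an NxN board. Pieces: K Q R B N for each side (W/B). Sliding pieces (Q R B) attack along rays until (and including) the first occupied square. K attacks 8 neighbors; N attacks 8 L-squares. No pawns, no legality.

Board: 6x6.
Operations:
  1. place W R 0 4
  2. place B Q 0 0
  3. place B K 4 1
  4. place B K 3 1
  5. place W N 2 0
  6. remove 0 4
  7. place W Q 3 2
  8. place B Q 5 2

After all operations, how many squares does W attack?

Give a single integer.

Answer: 19

Derivation:
Op 1: place WR@(0,4)
Op 2: place BQ@(0,0)
Op 3: place BK@(4,1)
Op 4: place BK@(3,1)
Op 5: place WN@(2,0)
Op 6: remove (0,4)
Op 7: place WQ@(3,2)
Op 8: place BQ@(5,2)
Per-piece attacks for W:
  WN@(2,0): attacks (3,2) (4,1) (1,2) (0,1)
  WQ@(3,2): attacks (3,3) (3,4) (3,5) (3,1) (4,2) (5,2) (2,2) (1,2) (0,2) (4,3) (5,4) (4,1) (2,3) (1,4) (0,5) (2,1) (1,0) [ray(0,-1) blocked at (3,1); ray(1,0) blocked at (5,2); ray(1,-1) blocked at (4,1)]
Union (19 distinct): (0,1) (0,2) (0,5) (1,0) (1,2) (1,4) (2,1) (2,2) (2,3) (3,1) (3,2) (3,3) (3,4) (3,5) (4,1) (4,2) (4,3) (5,2) (5,4)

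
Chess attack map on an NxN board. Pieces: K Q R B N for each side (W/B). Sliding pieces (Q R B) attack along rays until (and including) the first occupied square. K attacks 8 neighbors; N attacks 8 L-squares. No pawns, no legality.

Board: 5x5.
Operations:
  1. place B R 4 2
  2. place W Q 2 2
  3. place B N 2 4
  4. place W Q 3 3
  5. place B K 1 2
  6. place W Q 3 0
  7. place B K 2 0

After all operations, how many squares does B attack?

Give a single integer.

Op 1: place BR@(4,2)
Op 2: place WQ@(2,2)
Op 3: place BN@(2,4)
Op 4: place WQ@(3,3)
Op 5: place BK@(1,2)
Op 6: place WQ@(3,0)
Op 7: place BK@(2,0)
Per-piece attacks for B:
  BK@(1,2): attacks (1,3) (1,1) (2,2) (0,2) (2,3) (2,1) (0,3) (0,1)
  BK@(2,0): attacks (2,1) (3,0) (1,0) (3,1) (1,1)
  BN@(2,4): attacks (3,2) (4,3) (1,2) (0,3)
  BR@(4,2): attacks (4,3) (4,4) (4,1) (4,0) (3,2) (2,2) [ray(-1,0) blocked at (2,2)]
Union (17 distinct): (0,1) (0,2) (0,3) (1,0) (1,1) (1,2) (1,3) (2,1) (2,2) (2,3) (3,0) (3,1) (3,2) (4,0) (4,1) (4,3) (4,4)

Answer: 17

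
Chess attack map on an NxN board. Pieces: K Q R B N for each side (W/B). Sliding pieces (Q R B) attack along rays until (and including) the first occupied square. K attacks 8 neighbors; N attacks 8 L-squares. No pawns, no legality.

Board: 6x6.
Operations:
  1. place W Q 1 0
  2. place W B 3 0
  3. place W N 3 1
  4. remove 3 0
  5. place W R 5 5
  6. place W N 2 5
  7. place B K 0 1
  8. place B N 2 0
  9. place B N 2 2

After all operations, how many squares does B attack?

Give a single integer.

Answer: 13

Derivation:
Op 1: place WQ@(1,0)
Op 2: place WB@(3,0)
Op 3: place WN@(3,1)
Op 4: remove (3,0)
Op 5: place WR@(5,5)
Op 6: place WN@(2,5)
Op 7: place BK@(0,1)
Op 8: place BN@(2,0)
Op 9: place BN@(2,2)
Per-piece attacks for B:
  BK@(0,1): attacks (0,2) (0,0) (1,1) (1,2) (1,0)
  BN@(2,0): attacks (3,2) (4,1) (1,2) (0,1)
  BN@(2,2): attacks (3,4) (4,3) (1,4) (0,3) (3,0) (4,1) (1,0) (0,1)
Union (13 distinct): (0,0) (0,1) (0,2) (0,3) (1,0) (1,1) (1,2) (1,4) (3,0) (3,2) (3,4) (4,1) (4,3)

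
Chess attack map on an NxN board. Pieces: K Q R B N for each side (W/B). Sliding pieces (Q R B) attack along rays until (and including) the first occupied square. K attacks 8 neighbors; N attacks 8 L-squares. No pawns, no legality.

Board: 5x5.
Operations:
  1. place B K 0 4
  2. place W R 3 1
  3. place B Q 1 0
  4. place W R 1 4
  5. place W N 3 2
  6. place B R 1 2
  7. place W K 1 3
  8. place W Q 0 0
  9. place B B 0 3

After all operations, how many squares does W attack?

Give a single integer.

Answer: 21

Derivation:
Op 1: place BK@(0,4)
Op 2: place WR@(3,1)
Op 3: place BQ@(1,0)
Op 4: place WR@(1,4)
Op 5: place WN@(3,2)
Op 6: place BR@(1,2)
Op 7: place WK@(1,3)
Op 8: place WQ@(0,0)
Op 9: place BB@(0,3)
Per-piece attacks for W:
  WQ@(0,0): attacks (0,1) (0,2) (0,3) (1,0) (1,1) (2,2) (3,3) (4,4) [ray(0,1) blocked at (0,3); ray(1,0) blocked at (1,0)]
  WK@(1,3): attacks (1,4) (1,2) (2,3) (0,3) (2,4) (2,2) (0,4) (0,2)
  WR@(1,4): attacks (1,3) (2,4) (3,4) (4,4) (0,4) [ray(0,-1) blocked at (1,3); ray(-1,0) blocked at (0,4)]
  WR@(3,1): attacks (3,2) (3,0) (4,1) (2,1) (1,1) (0,1) [ray(0,1) blocked at (3,2)]
  WN@(3,2): attacks (4,4) (2,4) (1,3) (4,0) (2,0) (1,1)
Union (21 distinct): (0,1) (0,2) (0,3) (0,4) (1,0) (1,1) (1,2) (1,3) (1,4) (2,0) (2,1) (2,2) (2,3) (2,4) (3,0) (3,2) (3,3) (3,4) (4,0) (4,1) (4,4)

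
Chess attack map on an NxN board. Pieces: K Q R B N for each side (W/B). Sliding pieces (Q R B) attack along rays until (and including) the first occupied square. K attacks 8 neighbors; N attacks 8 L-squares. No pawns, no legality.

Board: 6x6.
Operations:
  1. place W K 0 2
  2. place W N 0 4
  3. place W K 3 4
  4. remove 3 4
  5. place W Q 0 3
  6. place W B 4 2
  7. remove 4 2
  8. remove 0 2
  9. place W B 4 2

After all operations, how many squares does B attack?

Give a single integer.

Op 1: place WK@(0,2)
Op 2: place WN@(0,4)
Op 3: place WK@(3,4)
Op 4: remove (3,4)
Op 5: place WQ@(0,3)
Op 6: place WB@(4,2)
Op 7: remove (4,2)
Op 8: remove (0,2)
Op 9: place WB@(4,2)
Per-piece attacks for B:
Union (0 distinct): (none)

Answer: 0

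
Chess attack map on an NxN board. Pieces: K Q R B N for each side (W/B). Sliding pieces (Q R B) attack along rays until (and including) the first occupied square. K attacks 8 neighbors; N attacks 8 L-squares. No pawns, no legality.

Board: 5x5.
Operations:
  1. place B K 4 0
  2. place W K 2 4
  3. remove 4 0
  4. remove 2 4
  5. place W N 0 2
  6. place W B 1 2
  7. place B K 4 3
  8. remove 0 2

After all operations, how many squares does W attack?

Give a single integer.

Answer: 6

Derivation:
Op 1: place BK@(4,0)
Op 2: place WK@(2,4)
Op 3: remove (4,0)
Op 4: remove (2,4)
Op 5: place WN@(0,2)
Op 6: place WB@(1,2)
Op 7: place BK@(4,3)
Op 8: remove (0,2)
Per-piece attacks for W:
  WB@(1,2): attacks (2,3) (3,4) (2,1) (3,0) (0,3) (0,1)
Union (6 distinct): (0,1) (0,3) (2,1) (2,3) (3,0) (3,4)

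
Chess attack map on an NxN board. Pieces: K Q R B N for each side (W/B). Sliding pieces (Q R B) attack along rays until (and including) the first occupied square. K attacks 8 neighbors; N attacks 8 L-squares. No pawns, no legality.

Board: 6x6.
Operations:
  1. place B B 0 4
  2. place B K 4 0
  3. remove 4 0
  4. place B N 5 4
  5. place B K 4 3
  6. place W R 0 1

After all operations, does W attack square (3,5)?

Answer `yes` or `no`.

Answer: no

Derivation:
Op 1: place BB@(0,4)
Op 2: place BK@(4,0)
Op 3: remove (4,0)
Op 4: place BN@(5,4)
Op 5: place BK@(4,3)
Op 6: place WR@(0,1)
Per-piece attacks for W:
  WR@(0,1): attacks (0,2) (0,3) (0,4) (0,0) (1,1) (2,1) (3,1) (4,1) (5,1) [ray(0,1) blocked at (0,4)]
W attacks (3,5): no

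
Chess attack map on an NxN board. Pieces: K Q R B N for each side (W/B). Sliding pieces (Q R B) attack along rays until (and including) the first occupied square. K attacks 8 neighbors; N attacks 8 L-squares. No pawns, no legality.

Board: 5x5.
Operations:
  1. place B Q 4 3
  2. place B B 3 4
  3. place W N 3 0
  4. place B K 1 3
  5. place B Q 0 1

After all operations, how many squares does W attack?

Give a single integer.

Op 1: place BQ@(4,3)
Op 2: place BB@(3,4)
Op 3: place WN@(3,0)
Op 4: place BK@(1,3)
Op 5: place BQ@(0,1)
Per-piece attacks for W:
  WN@(3,0): attacks (4,2) (2,2) (1,1)
Union (3 distinct): (1,1) (2,2) (4,2)

Answer: 3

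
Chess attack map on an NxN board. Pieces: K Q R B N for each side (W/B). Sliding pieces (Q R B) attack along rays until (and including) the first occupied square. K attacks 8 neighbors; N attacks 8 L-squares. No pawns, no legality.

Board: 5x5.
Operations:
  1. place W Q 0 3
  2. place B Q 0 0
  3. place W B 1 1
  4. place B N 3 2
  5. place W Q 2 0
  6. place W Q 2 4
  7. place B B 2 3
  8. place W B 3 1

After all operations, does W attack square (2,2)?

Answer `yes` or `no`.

Op 1: place WQ@(0,3)
Op 2: place BQ@(0,0)
Op 3: place WB@(1,1)
Op 4: place BN@(3,2)
Op 5: place WQ@(2,0)
Op 6: place WQ@(2,4)
Op 7: place BB@(2,3)
Op 8: place WB@(3,1)
Per-piece attacks for W:
  WQ@(0,3): attacks (0,4) (0,2) (0,1) (0,0) (1,3) (2,3) (1,4) (1,2) (2,1) (3,0) [ray(0,-1) blocked at (0,0); ray(1,0) blocked at (2,3)]
  WB@(1,1): attacks (2,2) (3,3) (4,4) (2,0) (0,2) (0,0) [ray(1,-1) blocked at (2,0); ray(-1,-1) blocked at (0,0)]
  WQ@(2,0): attacks (2,1) (2,2) (2,3) (3,0) (4,0) (1,0) (0,0) (3,1) (1,1) [ray(0,1) blocked at (2,3); ray(-1,0) blocked at (0,0); ray(1,1) blocked at (3,1); ray(-1,1) blocked at (1,1)]
  WQ@(2,4): attacks (2,3) (3,4) (4,4) (1,4) (0,4) (3,3) (4,2) (1,3) (0,2) [ray(0,-1) blocked at (2,3)]
  WB@(3,1): attacks (4,2) (4,0) (2,2) (1,3) (0,4) (2,0) [ray(-1,-1) blocked at (2,0)]
W attacks (2,2): yes

Answer: yes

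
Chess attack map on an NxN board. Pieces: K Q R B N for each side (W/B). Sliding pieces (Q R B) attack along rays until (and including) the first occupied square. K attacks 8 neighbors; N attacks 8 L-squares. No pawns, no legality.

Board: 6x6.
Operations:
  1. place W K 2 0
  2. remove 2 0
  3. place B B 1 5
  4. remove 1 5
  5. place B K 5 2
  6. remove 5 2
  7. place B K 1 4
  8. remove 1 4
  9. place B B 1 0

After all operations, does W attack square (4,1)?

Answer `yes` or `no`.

Answer: no

Derivation:
Op 1: place WK@(2,0)
Op 2: remove (2,0)
Op 3: place BB@(1,5)
Op 4: remove (1,5)
Op 5: place BK@(5,2)
Op 6: remove (5,2)
Op 7: place BK@(1,4)
Op 8: remove (1,4)
Op 9: place BB@(1,0)
Per-piece attacks for W:
W attacks (4,1): no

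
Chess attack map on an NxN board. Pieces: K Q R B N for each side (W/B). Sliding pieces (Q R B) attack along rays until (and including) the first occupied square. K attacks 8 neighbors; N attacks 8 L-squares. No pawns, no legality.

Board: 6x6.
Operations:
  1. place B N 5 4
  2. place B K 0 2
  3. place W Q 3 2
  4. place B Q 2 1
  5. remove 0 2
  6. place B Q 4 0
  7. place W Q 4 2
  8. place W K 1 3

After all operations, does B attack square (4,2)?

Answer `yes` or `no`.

Answer: yes

Derivation:
Op 1: place BN@(5,4)
Op 2: place BK@(0,2)
Op 3: place WQ@(3,2)
Op 4: place BQ@(2,1)
Op 5: remove (0,2)
Op 6: place BQ@(4,0)
Op 7: place WQ@(4,2)
Op 8: place WK@(1,3)
Per-piece attacks for B:
  BQ@(2,1): attacks (2,2) (2,3) (2,4) (2,5) (2,0) (3,1) (4,1) (5,1) (1,1) (0,1) (3,2) (3,0) (1,2) (0,3) (1,0) [ray(1,1) blocked at (3,2)]
  BQ@(4,0): attacks (4,1) (4,2) (5,0) (3,0) (2,0) (1,0) (0,0) (5,1) (3,1) (2,2) (1,3) [ray(0,1) blocked at (4,2); ray(-1,1) blocked at (1,3)]
  BN@(5,4): attacks (3,5) (4,2) (3,3)
B attacks (4,2): yes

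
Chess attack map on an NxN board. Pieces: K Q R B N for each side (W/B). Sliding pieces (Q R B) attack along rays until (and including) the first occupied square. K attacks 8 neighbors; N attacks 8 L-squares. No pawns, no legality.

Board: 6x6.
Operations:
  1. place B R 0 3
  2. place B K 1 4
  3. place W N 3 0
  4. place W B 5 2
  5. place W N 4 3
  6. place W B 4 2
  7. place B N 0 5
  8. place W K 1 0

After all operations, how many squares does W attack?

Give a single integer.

Op 1: place BR@(0,3)
Op 2: place BK@(1,4)
Op 3: place WN@(3,0)
Op 4: place WB@(5,2)
Op 5: place WN@(4,3)
Op 6: place WB@(4,2)
Op 7: place BN@(0,5)
Op 8: place WK@(1,0)
Per-piece attacks for W:
  WK@(1,0): attacks (1,1) (2,0) (0,0) (2,1) (0,1)
  WN@(3,0): attacks (4,2) (5,1) (2,2) (1,1)
  WB@(4,2): attacks (5,3) (5,1) (3,3) (2,4) (1,5) (3,1) (2,0)
  WN@(4,3): attacks (5,5) (3,5) (2,4) (5,1) (3,1) (2,2)
  WB@(5,2): attacks (4,3) (4,1) (3,0) [ray(-1,1) blocked at (4,3); ray(-1,-1) blocked at (3,0)]
Union (18 distinct): (0,0) (0,1) (1,1) (1,5) (2,0) (2,1) (2,2) (2,4) (3,0) (3,1) (3,3) (3,5) (4,1) (4,2) (4,3) (5,1) (5,3) (5,5)

Answer: 18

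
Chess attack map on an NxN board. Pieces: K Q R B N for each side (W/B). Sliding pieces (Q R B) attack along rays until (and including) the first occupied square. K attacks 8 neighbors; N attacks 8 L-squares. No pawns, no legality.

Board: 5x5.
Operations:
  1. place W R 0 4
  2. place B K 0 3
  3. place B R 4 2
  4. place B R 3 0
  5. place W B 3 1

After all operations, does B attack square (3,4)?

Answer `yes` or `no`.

Op 1: place WR@(0,4)
Op 2: place BK@(0,3)
Op 3: place BR@(4,2)
Op 4: place BR@(3,0)
Op 5: place WB@(3,1)
Per-piece attacks for B:
  BK@(0,3): attacks (0,4) (0,2) (1,3) (1,4) (1,2)
  BR@(3,0): attacks (3,1) (4,0) (2,0) (1,0) (0,0) [ray(0,1) blocked at (3,1)]
  BR@(4,2): attacks (4,3) (4,4) (4,1) (4,0) (3,2) (2,2) (1,2) (0,2)
B attacks (3,4): no

Answer: no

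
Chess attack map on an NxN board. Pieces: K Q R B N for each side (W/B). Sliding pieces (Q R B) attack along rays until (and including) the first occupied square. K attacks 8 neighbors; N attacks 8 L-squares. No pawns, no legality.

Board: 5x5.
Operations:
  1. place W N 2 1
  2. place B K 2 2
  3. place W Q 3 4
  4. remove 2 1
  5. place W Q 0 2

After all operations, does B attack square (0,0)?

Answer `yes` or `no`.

Op 1: place WN@(2,1)
Op 2: place BK@(2,2)
Op 3: place WQ@(3,4)
Op 4: remove (2,1)
Op 5: place WQ@(0,2)
Per-piece attacks for B:
  BK@(2,2): attacks (2,3) (2,1) (3,2) (1,2) (3,3) (3,1) (1,3) (1,1)
B attacks (0,0): no

Answer: no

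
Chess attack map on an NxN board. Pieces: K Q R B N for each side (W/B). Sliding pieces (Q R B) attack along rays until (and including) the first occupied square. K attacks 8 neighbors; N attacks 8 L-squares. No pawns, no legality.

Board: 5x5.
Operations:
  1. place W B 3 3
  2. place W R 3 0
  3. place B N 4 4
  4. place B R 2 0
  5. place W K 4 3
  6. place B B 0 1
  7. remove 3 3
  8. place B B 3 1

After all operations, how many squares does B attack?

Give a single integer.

Answer: 15

Derivation:
Op 1: place WB@(3,3)
Op 2: place WR@(3,0)
Op 3: place BN@(4,4)
Op 4: place BR@(2,0)
Op 5: place WK@(4,3)
Op 6: place BB@(0,1)
Op 7: remove (3,3)
Op 8: place BB@(3,1)
Per-piece attacks for B:
  BB@(0,1): attacks (1,2) (2,3) (3,4) (1,0)
  BR@(2,0): attacks (2,1) (2,2) (2,3) (2,4) (3,0) (1,0) (0,0) [ray(1,0) blocked at (3,0)]
  BB@(3,1): attacks (4,2) (4,0) (2,2) (1,3) (0,4) (2,0) [ray(-1,-1) blocked at (2,0)]
  BN@(4,4): attacks (3,2) (2,3)
Union (15 distinct): (0,0) (0,4) (1,0) (1,2) (1,3) (2,0) (2,1) (2,2) (2,3) (2,4) (3,0) (3,2) (3,4) (4,0) (4,2)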